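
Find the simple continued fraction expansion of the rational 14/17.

[0; 1, 4, 1, 2]

Run the Euclidean algorithm on 14 and 17; the successive quotients are the partial quotients a_0, a_1, ... (each step inverts the fractional part left over by the previous one):
  14 = 0*17 + 14, so a_0 = 0.
  17 = 1*14 + 3, so a_1 = 1.
  14 = 4*3 + 2, so a_2 = 4.
  3 = 1*2 + 1, so a_3 = 1.
  2 = 2*1 + 0, so a_4 = 2.
The remainder reaches 0 after 5 divisions, so the expansion has 5 partial quotients, read off in order.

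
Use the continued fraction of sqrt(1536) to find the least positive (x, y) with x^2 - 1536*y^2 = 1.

First expand sqrt(1536) as a continued fraction. With x_i = (sqrt(1536) + m_i)/d_i and (m_0, d_0) = (0, 1): a_0 = floor(sqrt(1536)) = 39, since 39^2 = 1521 <= 1536 < 1600 = 40^2.
Iterate m_{i+1} = d_i*a_i - m_i, d_{i+1} = (1536 - m_{i+1}^2)/d_i, a_{i+1} = floor((a_0 + m_{i+1})/d_{i+1}):
  m_1 = 1*39 - 0 = 39, d_1 = (1536 - 39^2)/1 = 15/1 = 15, a_1 = floor((39 + 39)/15) = 5.
  m_2 = 15*5 - 39 = 36, d_2 = (1536 - 36^2)/15 = 240/15 = 16, a_2 = floor((39 + 36)/16) = 4.
  m_3 = 16*4 - 36 = 28, d_3 = (1536 - 28^2)/16 = 752/16 = 47, a_3 = floor((39 + 28)/47) = 1.
  m_4 = 47*1 - 28 = 19, d_4 = (1536 - 19^2)/47 = 1175/47 = 25, a_4 = floor((39 + 19)/25) = 2.
  m_5 = 25*2 - 19 = 31, d_5 = (1536 - 31^2)/25 = 575/25 = 23, a_5 = floor((39 + 31)/23) = 3.
  m_6 = 23*3 - 31 = 38, d_6 = (1536 - 38^2)/23 = 92/23 = 4, a_6 = floor((39 + 38)/4) = 19.
  m_7 = 4*19 - 38 = 38, d_7 = (1536 - 38^2)/4 = 92/4 = 23, a_7 = floor((39 + 38)/23) = 3.
  m_8 = 23*3 - 38 = 31, d_8 = (1536 - 31^2)/23 = 575/23 = 25, a_8 = floor((39 + 31)/25) = 2.
  m_9 = 25*2 - 31 = 19, d_9 = (1536 - 19^2)/25 = 1175/25 = 47, a_9 = floor((39 + 19)/47) = 1.
  m_10 = 47*1 - 19 = 28, d_10 = (1536 - 28^2)/47 = 752/47 = 16, a_10 = floor((39 + 28)/16) = 4.
  m_11 = 16*4 - 28 = 36, d_11 = (1536 - 36^2)/16 = 240/16 = 15, a_11 = floor((39 + 36)/15) = 5.
  m_12 = 15*5 - 36 = 39, d_12 = (1536 - 39^2)/15 = 15/15 = 1, a_12 = floor((39 + 39)/1) = 78.
  m_13 = 1*78 - 39 = 39, d_13 = (1536 - 39^2)/1 = 15/1 = 15: (m_13, d_13) = (m_1, d_1) = (39, 15), so from here the quotients repeat a_1, ..., a_12; the period length is 12.
So sqrt(1536) = [39; (5, 4, 1, 2, 3, 19, 3, 2, 1, 4, 5, 78)] with period length k = 12.
k is even, so the fundamental solution of x^2 - 1536y^2 = 1 is (p_{k-1}, q_{k-1}) = (p_11, q_11); compute convergents through index 11.
Convergents (p_i = a_i*p_{i-1} + p_{i-2}, q_i = a_i*q_{i-1} + q_{i-2} with p_{-2}=0, p_{-1}=1, q_{-2}=1, q_{-1}=0):
  i=0: a_0=39, p_0 = 39*1 + 0 = 39, q_0 = 39*0 + 1 = 1.
  i=1: a_1=5, p_1 = 5*39 + 1 = 196, q_1 = 5*1 + 0 = 5.
  i=2: a_2=4, p_2 = 4*196 + 39 = 823, q_2 = 4*5 + 1 = 21.
  i=3: a_3=1, p_3 = 1*823 + 196 = 1019, q_3 = 1*21 + 5 = 26.
  i=4: a_4=2, p_4 = 2*1019 + 823 = 2861, q_4 = 2*26 + 21 = 73.
  i=5: a_5=3, p_5 = 3*2861 + 1019 = 9602, q_5 = 3*73 + 26 = 245.
  i=6: a_6=19, p_6 = 19*9602 + 2861 = 185299, q_6 = 19*245 + 73 = 4728.
  i=7: a_7=3, p_7 = 3*185299 + 9602 = 565499, q_7 = 3*4728 + 245 = 14429.
  i=8: a_8=2, p_8 = 2*565499 + 185299 = 1316297, q_8 = 2*14429 + 4728 = 33586.
  i=9: a_9=1, p_9 = 1*1316297 + 565499 = 1881796, q_9 = 1*33586 + 14429 = 48015.
  i=10: a_10=4, p_10 = 4*1881796 + 1316297 = 8843481, q_10 = 4*48015 + 33586 = 225646.
  i=11: a_11=5, p_11 = 5*8843481 + 1881796 = 46099201, q_11 = 5*225646 + 48015 = 1176245.
Check: 46099201^2 - 1536*1176245^2 = 2125136332838401 - 2125136332838400 = 1, so (x, y) = (46099201, 1176245) solves the equation, and by the theorem it is the least positive solution.

(x, y) = (46099201, 1176245)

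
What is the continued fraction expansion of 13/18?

Run the Euclidean algorithm on 13 and 18; the successive quotients are the partial quotients a_0, a_1, ... (each step inverts the fractional part left over by the previous one):
  13 = 0*18 + 13, so a_0 = 0.
  18 = 1*13 + 5, so a_1 = 1.
  13 = 2*5 + 3, so a_2 = 2.
  5 = 1*3 + 2, so a_3 = 1.
  3 = 1*2 + 1, so a_4 = 1.
  2 = 2*1 + 0, so a_5 = 2.
The remainder reaches 0 after 6 divisions, so the expansion has 6 partial quotients, read off in order.

[0; 1, 2, 1, 1, 2]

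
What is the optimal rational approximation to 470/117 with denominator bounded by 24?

4/1

Expand x = 470/117 as a continued fraction with the Euclidean algorithm:
  470 = 4*117 + 2, so a_0 = 4.
  117 = 58*2 + 1, so a_1 = 58.
  2 = 2*1 + 0, so a_2 = 2.
so x = [4; 58, 2].
Convergents (p_i = a_i*p_{i-1} + p_{i-2}, q_i = a_i*q_{i-1} + q_{i-2} with p_{-2}=0, p_{-1}=1, q_{-2}=1, q_{-1}=0), until the denominator exceeds 24:
  i=0: a_0=4, p_0 = 4*1 + 0 = 4, q_0 = 4*0 + 1 = 1.
  i=1: a_1=58, p_1 = 58*4 + 1 = 233, q_1 = 58*1 + 0 = 58.
q_1 = 58 > 24, so the last convergent with denominator <= 24 is p_0/q_0 = 4/1.
The closest fraction with denominator <= 24 is either p_0/q_0 or the intermediate fraction (k*p_0 + p_{-1})/(k*q_0 + q_{-1}) with the largest k >= 1 whose denominator stays <= 24; these approach x as k grows, and every other convergent or intermediate fraction in range is farther away.
Largest k: floor((24 - q_{-1})/q_0) = floor((24 - 0)/1) = 24 (using the seeds p_{-1} = 1, q_{-1} = 0).
That gives (24*4 + 1)/(24*1 + 0) = 97/24.
Compare the errors: |x - 4/1| = |470*1 - 4*117|/(117*1) = 2/117, and |x - 97/24| = |470*24 - 97*117|/(117*24) = 69/2808.
Cross-multiplying, 2*2808 = 5616 < 8073 = 69*117, so 2/117 is smaller: the convergent 4/1 is closer to x than 97/24.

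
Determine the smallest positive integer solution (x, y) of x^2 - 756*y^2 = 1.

(x, y) = (55, 2)

First expand sqrt(756) as a continued fraction. With x_i = (sqrt(756) + m_i)/d_i and (m_0, d_0) = (0, 1): a_0 = floor(sqrt(756)) = 27, since 27^2 = 729 <= 756 < 784 = 28^2.
Iterate m_{i+1} = d_i*a_i - m_i, d_{i+1} = (756 - m_{i+1}^2)/d_i, a_{i+1} = floor((a_0 + m_{i+1})/d_{i+1}):
  m_1 = 1*27 - 0 = 27, d_1 = (756 - 27^2)/1 = 27/1 = 27, a_1 = floor((27 + 27)/27) = 2.
  m_2 = 27*2 - 27 = 27, d_2 = (756 - 27^2)/27 = 27/27 = 1, a_2 = floor((27 + 27)/1) = 54.
  m_3 = 1*54 - 27 = 27, d_3 = (756 - 27^2)/1 = 27/1 = 27: (m_3, d_3) = (m_1, d_1) = (27, 27), so from here the quotients repeat a_1, a_2; the period length is 2.
So sqrt(756) = [27; (2, 54)] with period length k = 2.
k is even, so the fundamental solution of x^2 - 756y^2 = 1 is (p_{k-1}, q_{k-1}) = (p_1, q_1); compute convergents through index 1.
Convergents (p_i = a_i*p_{i-1} + p_{i-2}, q_i = a_i*q_{i-1} + q_{i-2} with p_{-2}=0, p_{-1}=1, q_{-2}=1, q_{-1}=0):
  i=0: a_0=27, p_0 = 27*1 + 0 = 27, q_0 = 27*0 + 1 = 1.
  i=1: a_1=2, p_1 = 2*27 + 1 = 55, q_1 = 2*1 + 0 = 2.
Check: 55^2 - 756*2^2 = 3025 - 3024 = 1, so (x, y) = (55, 2) solves the equation, and by the theorem it is the least positive solution.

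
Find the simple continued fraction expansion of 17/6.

[2; 1, 5]

Run the Euclidean algorithm on 17 and 6; the successive quotients are the partial quotients a_0, a_1, ... (each step inverts the fractional part left over by the previous one):
  17 = 2*6 + 5, so a_0 = 2.
  6 = 1*5 + 1, so a_1 = 1.
  5 = 5*1 + 0, so a_2 = 5.
The remainder reaches 0 after 3 divisions, so the expansion has 3 partial quotients, read off in order.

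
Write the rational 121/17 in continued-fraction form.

[7; 8, 2]

Run the Euclidean algorithm on 121 and 17; the successive quotients are the partial quotients a_0, a_1, ... (each step inverts the fractional part left over by the previous one):
  121 = 7*17 + 2, so a_0 = 7.
  17 = 8*2 + 1, so a_1 = 8.
  2 = 2*1 + 0, so a_2 = 2.
The remainder reaches 0 after 3 divisions, so the expansion has 3 partial quotients, read off in order.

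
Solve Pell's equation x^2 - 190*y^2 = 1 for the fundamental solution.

(x, y) = (52021, 3774)

First expand sqrt(190) as a continued fraction. With x_i = (sqrt(190) + m_i)/d_i and (m_0, d_0) = (0, 1): a_0 = floor(sqrt(190)) = 13, since 13^2 = 169 <= 190 < 196 = 14^2.
Iterate m_{i+1} = d_i*a_i - m_i, d_{i+1} = (190 - m_{i+1}^2)/d_i, a_{i+1} = floor((a_0 + m_{i+1})/d_{i+1}):
  m_1 = 1*13 - 0 = 13, d_1 = (190 - 13^2)/1 = 21/1 = 21, a_1 = floor((13 + 13)/21) = 1.
  m_2 = 21*1 - 13 = 8, d_2 = (190 - 8^2)/21 = 126/21 = 6, a_2 = floor((13 + 8)/6) = 3.
  m_3 = 6*3 - 8 = 10, d_3 = (190 - 10^2)/6 = 90/6 = 15, a_3 = floor((13 + 10)/15) = 1.
  m_4 = 15*1 - 10 = 5, d_4 = (190 - 5^2)/15 = 165/15 = 11, a_4 = floor((13 + 5)/11) = 1.
  m_5 = 11*1 - 5 = 6, d_5 = (190 - 6^2)/11 = 154/11 = 14, a_5 = floor((13 + 6)/14) = 1.
  m_6 = 14*1 - 6 = 8, d_6 = (190 - 8^2)/14 = 126/14 = 9, a_6 = floor((13 + 8)/9) = 2.
  m_7 = 9*2 - 8 = 10, d_7 = (190 - 10^2)/9 = 90/9 = 10, a_7 = floor((13 + 10)/10) = 2.
  m_8 = 10*2 - 10 = 10, d_8 = (190 - 10^2)/10 = 90/10 = 9, a_8 = floor((13 + 10)/9) = 2.
  m_9 = 9*2 - 10 = 8, d_9 = (190 - 8^2)/9 = 126/9 = 14, a_9 = floor((13 + 8)/14) = 1.
  m_10 = 14*1 - 8 = 6, d_10 = (190 - 6^2)/14 = 154/14 = 11, a_10 = floor((13 + 6)/11) = 1.
  m_11 = 11*1 - 6 = 5, d_11 = (190 - 5^2)/11 = 165/11 = 15, a_11 = floor((13 + 5)/15) = 1.
  m_12 = 15*1 - 5 = 10, d_12 = (190 - 10^2)/15 = 90/15 = 6, a_12 = floor((13 + 10)/6) = 3.
  m_13 = 6*3 - 10 = 8, d_13 = (190 - 8^2)/6 = 126/6 = 21, a_13 = floor((13 + 8)/21) = 1.
  m_14 = 21*1 - 8 = 13, d_14 = (190 - 13^2)/21 = 21/21 = 1, a_14 = floor((13 + 13)/1) = 26.
  m_15 = 1*26 - 13 = 13, d_15 = (190 - 13^2)/1 = 21/1 = 21: (m_15, d_15) = (m_1, d_1) = (13, 21), so from here the quotients repeat a_1, ..., a_14; the period length is 14.
So sqrt(190) = [13; (1, 3, 1, 1, 1, 2, 2, 2, 1, 1, 1, 3, 1, 26)] with period length k = 14.
k is even, so the fundamental solution of x^2 - 190y^2 = 1 is (p_{k-1}, q_{k-1}) = (p_13, q_13); compute convergents through index 13.
Convergents (p_i = a_i*p_{i-1} + p_{i-2}, q_i = a_i*q_{i-1} + q_{i-2} with p_{-2}=0, p_{-1}=1, q_{-2}=1, q_{-1}=0):
  i=0: a_0=13, p_0 = 13*1 + 0 = 13, q_0 = 13*0 + 1 = 1.
  i=1: a_1=1, p_1 = 1*13 + 1 = 14, q_1 = 1*1 + 0 = 1.
  i=2: a_2=3, p_2 = 3*14 + 13 = 55, q_2 = 3*1 + 1 = 4.
  i=3: a_3=1, p_3 = 1*55 + 14 = 69, q_3 = 1*4 + 1 = 5.
  i=4: a_4=1, p_4 = 1*69 + 55 = 124, q_4 = 1*5 + 4 = 9.
  i=5: a_5=1, p_5 = 1*124 + 69 = 193, q_5 = 1*9 + 5 = 14.
  i=6: a_6=2, p_6 = 2*193 + 124 = 510, q_6 = 2*14 + 9 = 37.
  i=7: a_7=2, p_7 = 2*510 + 193 = 1213, q_7 = 2*37 + 14 = 88.
  i=8: a_8=2, p_8 = 2*1213 + 510 = 2936, q_8 = 2*88 + 37 = 213.
  i=9: a_9=1, p_9 = 1*2936 + 1213 = 4149, q_9 = 1*213 + 88 = 301.
  i=10: a_10=1, p_10 = 1*4149 + 2936 = 7085, q_10 = 1*301 + 213 = 514.
  i=11: a_11=1, p_11 = 1*7085 + 4149 = 11234, q_11 = 1*514 + 301 = 815.
  i=12: a_12=3, p_12 = 3*11234 + 7085 = 40787, q_12 = 3*815 + 514 = 2959.
  i=13: a_13=1, p_13 = 1*40787 + 11234 = 52021, q_13 = 1*2959 + 815 = 3774.
Check: 52021^2 - 190*3774^2 = 2706184441 - 2706184440 = 1, so (x, y) = (52021, 3774) solves the equation, and by the theorem it is the least positive solution.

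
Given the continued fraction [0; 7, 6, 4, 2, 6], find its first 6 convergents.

0/1, 1/7, 6/43, 25/179, 56/401, 361/2585

Using the convergent recurrence p_i = a_i*p_{i-1} + p_{i-2}, q_i = a_i*q_{i-1} + q_{i-2} with p_{-2}=0, p_{-1}=1, q_{-2}=1, q_{-1}=0:
  i=0: a_0=0, p_0 = 0*1 + 0 = 0, q_0 = 0*0 + 1 = 1.
  i=1: a_1=7, p_1 = 7*0 + 1 = 1, q_1 = 7*1 + 0 = 7.
  i=2: a_2=6, p_2 = 6*1 + 0 = 6, q_2 = 6*7 + 1 = 43.
  i=3: a_3=4, p_3 = 4*6 + 1 = 25, q_3 = 4*43 + 7 = 179.
  i=4: a_4=2, p_4 = 2*25 + 6 = 56, q_4 = 2*179 + 43 = 401.
  i=5: a_5=6, p_5 = 6*56 + 25 = 361, q_5 = 6*401 + 179 = 2585.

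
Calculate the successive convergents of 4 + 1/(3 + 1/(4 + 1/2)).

Using the convergent recurrence p_i = a_i*p_{i-1} + p_{i-2}, q_i = a_i*q_{i-1} + q_{i-2} with p_{-2}=0, p_{-1}=1, q_{-2}=1, q_{-1}=0:
  i=0: a_0=4, p_0 = 4*1 + 0 = 4, q_0 = 4*0 + 1 = 1.
  i=1: a_1=3, p_1 = 3*4 + 1 = 13, q_1 = 3*1 + 0 = 3.
  i=2: a_2=4, p_2 = 4*13 + 4 = 56, q_2 = 4*3 + 1 = 13.
  i=3: a_3=2, p_3 = 2*56 + 13 = 125, q_3 = 2*13 + 3 = 29.

4/1, 13/3, 56/13, 125/29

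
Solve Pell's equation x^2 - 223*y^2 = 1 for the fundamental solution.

First expand sqrt(223) as a continued fraction. With x_i = (sqrt(223) + m_i)/d_i and (m_0, d_0) = (0, 1): a_0 = floor(sqrt(223)) = 14, since 14^2 = 196 <= 223 < 225 = 15^2.
Iterate m_{i+1} = d_i*a_i - m_i, d_{i+1} = (223 - m_{i+1}^2)/d_i, a_{i+1} = floor((a_0 + m_{i+1})/d_{i+1}):
  m_1 = 1*14 - 0 = 14, d_1 = (223 - 14^2)/1 = 27/1 = 27, a_1 = floor((14 + 14)/27) = 1.
  m_2 = 27*1 - 14 = 13, d_2 = (223 - 13^2)/27 = 54/27 = 2, a_2 = floor((14 + 13)/2) = 13.
  m_3 = 2*13 - 13 = 13, d_3 = (223 - 13^2)/2 = 54/2 = 27, a_3 = floor((14 + 13)/27) = 1.
  m_4 = 27*1 - 13 = 14, d_4 = (223 - 14^2)/27 = 27/27 = 1, a_4 = floor((14 + 14)/1) = 28.
  m_5 = 1*28 - 14 = 14, d_5 = (223 - 14^2)/1 = 27/1 = 27: (m_5, d_5) = (m_1, d_1) = (14, 27), so from here the quotients repeat a_1, ..., a_4; the period length is 4.
So sqrt(223) = [14; (1, 13, 1, 28)] with period length k = 4.
k is even, so the fundamental solution of x^2 - 223y^2 = 1 is (p_{k-1}, q_{k-1}) = (p_3, q_3); compute convergents through index 3.
Convergents (p_i = a_i*p_{i-1} + p_{i-2}, q_i = a_i*q_{i-1} + q_{i-2} with p_{-2}=0, p_{-1}=1, q_{-2}=1, q_{-1}=0):
  i=0: a_0=14, p_0 = 14*1 + 0 = 14, q_0 = 14*0 + 1 = 1.
  i=1: a_1=1, p_1 = 1*14 + 1 = 15, q_1 = 1*1 + 0 = 1.
  i=2: a_2=13, p_2 = 13*15 + 14 = 209, q_2 = 13*1 + 1 = 14.
  i=3: a_3=1, p_3 = 1*209 + 15 = 224, q_3 = 1*14 + 1 = 15.
Check: 224^2 - 223*15^2 = 50176 - 50175 = 1, so (x, y) = (224, 15) solves the equation, and by the theorem it is the least positive solution.

(x, y) = (224, 15)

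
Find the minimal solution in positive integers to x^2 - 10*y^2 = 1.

(x, y) = (19, 6)

First expand sqrt(10) as a continued fraction. With x_i = (sqrt(10) + m_i)/d_i and (m_0, d_0) = (0, 1): a_0 = floor(sqrt(10)) = 3, since 3^2 = 9 <= 10 < 16 = 4^2.
Iterate m_{i+1} = d_i*a_i - m_i, d_{i+1} = (10 - m_{i+1}^2)/d_i, a_{i+1} = floor((a_0 + m_{i+1})/d_{i+1}):
  m_1 = 1*3 - 0 = 3, d_1 = (10 - 3^2)/1 = 1/1 = 1, a_1 = floor((3 + 3)/1) = 6.
  m_2 = 1*6 - 3 = 3, d_2 = (10 - 3^2)/1 = 1/1 = 1: (m_2, d_2) = (m_1, d_1) = (3, 1), so from here the quotient a_1 repeats; the period length is 1.
So sqrt(10) = [3; (6)] with period length k = 1.
k is odd, so (p_{k-1}, q_{k-1}) only solves x^2 - 10y^2 = -1 and the fundamental solution of x^2 - 10y^2 = 1 is (p_{2k-1}, q_{2k-1}) = (p_1, q_1); compute convergents through index 1, running through the period twice.
Convergents (p_i = a_i*p_{i-1} + p_{i-2}, q_i = a_i*q_{i-1} + q_{i-2} with p_{-2}=0, p_{-1}=1, q_{-2}=1, q_{-1}=0):
  i=0: a_0=3, p_0 = 3*1 + 0 = 3, q_0 = 3*0 + 1 = 1.
  i=1: a_1=6, p_1 = 6*3 + 1 = 19, q_1 = 6*1 + 0 = 6.
Indeed p_0^2 - 10*q_0^2 = 9 - 10 = -1, not +1.
Check: 19^2 - 10*6^2 = 361 - 360 = 1, so (x, y) = (19, 6) solves the equation, and by the theorem it is the least positive solution.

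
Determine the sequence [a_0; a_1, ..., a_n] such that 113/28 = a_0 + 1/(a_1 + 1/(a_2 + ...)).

Run the Euclidean algorithm on 113 and 28; the successive quotients are the partial quotients a_0, a_1, ... (each step inverts the fractional part left over by the previous one):
  113 = 4*28 + 1, so a_0 = 4.
  28 = 28*1 + 0, so a_1 = 28.
The remainder reaches 0 after 2 divisions, so the expansion has 2 partial quotients, read off in order.

[4; 28]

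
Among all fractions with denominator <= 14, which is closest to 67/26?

Expand x = 67/26 as a continued fraction with the Euclidean algorithm:
  67 = 2*26 + 15, so a_0 = 2.
  26 = 1*15 + 11, so a_1 = 1.
  15 = 1*11 + 4, so a_2 = 1.
  11 = 2*4 + 3, so a_3 = 2.
  4 = 1*3 + 1, so a_4 = 1.
  3 = 3*1 + 0, so a_5 = 3.
so x = [2; 1, 1, 2, 1, 3].
Convergents (p_i = a_i*p_{i-1} + p_{i-2}, q_i = a_i*q_{i-1} + q_{i-2} with p_{-2}=0, p_{-1}=1, q_{-2}=1, q_{-1}=0), until the denominator exceeds 14:
  i=0: a_0=2, p_0 = 2*1 + 0 = 2, q_0 = 2*0 + 1 = 1.
  i=1: a_1=1, p_1 = 1*2 + 1 = 3, q_1 = 1*1 + 0 = 1.
  i=2: a_2=1, p_2 = 1*3 + 2 = 5, q_2 = 1*1 + 1 = 2.
  i=3: a_3=2, p_3 = 2*5 + 3 = 13, q_3 = 2*2 + 1 = 5.
  i=4: a_4=1, p_4 = 1*13 + 5 = 18, q_4 = 1*5 + 2 = 7.
  i=5: a_5=3, p_5 = 3*18 + 13 = 67, q_5 = 3*7 + 5 = 26.
q_5 = 26 > 14, so the last convergent with denominator <= 14 is p_4/q_4 = 18/7.
The closest fraction with denominator <= 14 is either p_4/q_4 or the intermediate fraction (k*p_4 + p_3)/(k*q_4 + q_3) with the largest k >= 1 whose denominator stays <= 14; these approach x as k grows, and every other convergent or intermediate fraction in range is farther away.
Largest k: floor((14 - q_3)/q_4) = floor((14 - 5)/7) = 1.
That gives (1*18 + 13)/(1*7 + 5) = 31/12.
Compare the errors: |x - 18/7| = |67*7 - 18*26|/(26*7) = 1/182, and |x - 31/12| = |67*12 - 31*26|/(26*12) = 2/312.
Cross-multiplying, 1*312 = 312 < 364 = 2*182, so 1/182 is smaller: the convergent 18/7 is closer to x than 31/12.

18/7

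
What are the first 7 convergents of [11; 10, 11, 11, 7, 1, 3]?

Using the convergent recurrence p_i = a_i*p_{i-1} + p_{i-2}, q_i = a_i*q_{i-1} + q_{i-2} with p_{-2}=0, p_{-1}=1, q_{-2}=1, q_{-1}=0:
  i=0: a_0=11, p_0 = 11*1 + 0 = 11, q_0 = 11*0 + 1 = 1.
  i=1: a_1=10, p_1 = 10*11 + 1 = 111, q_1 = 10*1 + 0 = 10.
  i=2: a_2=11, p_2 = 11*111 + 11 = 1232, q_2 = 11*10 + 1 = 111.
  i=3: a_3=11, p_3 = 11*1232 + 111 = 13663, q_3 = 11*111 + 10 = 1231.
  i=4: a_4=7, p_4 = 7*13663 + 1232 = 96873, q_4 = 7*1231 + 111 = 8728.
  i=5: a_5=1, p_5 = 1*96873 + 13663 = 110536, q_5 = 1*8728 + 1231 = 9959.
  i=6: a_6=3, p_6 = 3*110536 + 96873 = 428481, q_6 = 3*9959 + 8728 = 38605.

11/1, 111/10, 1232/111, 13663/1231, 96873/8728, 110536/9959, 428481/38605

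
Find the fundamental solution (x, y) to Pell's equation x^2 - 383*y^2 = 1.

First expand sqrt(383) as a continued fraction. With x_i = (sqrt(383) + m_i)/d_i and (m_0, d_0) = (0, 1): a_0 = floor(sqrt(383)) = 19, since 19^2 = 361 <= 383 < 400 = 20^2.
Iterate m_{i+1} = d_i*a_i - m_i, d_{i+1} = (383 - m_{i+1}^2)/d_i, a_{i+1} = floor((a_0 + m_{i+1})/d_{i+1}):
  m_1 = 1*19 - 0 = 19, d_1 = (383 - 19^2)/1 = 22/1 = 22, a_1 = floor((19 + 19)/22) = 1.
  m_2 = 22*1 - 19 = 3, d_2 = (383 - 3^2)/22 = 374/22 = 17, a_2 = floor((19 + 3)/17) = 1.
  m_3 = 17*1 - 3 = 14, d_3 = (383 - 14^2)/17 = 187/17 = 11, a_3 = floor((19 + 14)/11) = 3.
  m_4 = 11*3 - 14 = 19, d_4 = (383 - 19^2)/11 = 22/11 = 2, a_4 = floor((19 + 19)/2) = 19.
  m_5 = 2*19 - 19 = 19, d_5 = (383 - 19^2)/2 = 22/2 = 11, a_5 = floor((19 + 19)/11) = 3.
  m_6 = 11*3 - 19 = 14, d_6 = (383 - 14^2)/11 = 187/11 = 17, a_6 = floor((19 + 14)/17) = 1.
  m_7 = 17*1 - 14 = 3, d_7 = (383 - 3^2)/17 = 374/17 = 22, a_7 = floor((19 + 3)/22) = 1.
  m_8 = 22*1 - 3 = 19, d_8 = (383 - 19^2)/22 = 22/22 = 1, a_8 = floor((19 + 19)/1) = 38.
  m_9 = 1*38 - 19 = 19, d_9 = (383 - 19^2)/1 = 22/1 = 22: (m_9, d_9) = (m_1, d_1) = (19, 22), so from here the quotients repeat a_1, ..., a_8; the period length is 8.
So sqrt(383) = [19; (1, 1, 3, 19, 3, 1, 1, 38)] with period length k = 8.
k is even, so the fundamental solution of x^2 - 383y^2 = 1 is (p_{k-1}, q_{k-1}) = (p_7, q_7); compute convergents through index 7.
Convergents (p_i = a_i*p_{i-1} + p_{i-2}, q_i = a_i*q_{i-1} + q_{i-2} with p_{-2}=0, p_{-1}=1, q_{-2}=1, q_{-1}=0):
  i=0: a_0=19, p_0 = 19*1 + 0 = 19, q_0 = 19*0 + 1 = 1.
  i=1: a_1=1, p_1 = 1*19 + 1 = 20, q_1 = 1*1 + 0 = 1.
  i=2: a_2=1, p_2 = 1*20 + 19 = 39, q_2 = 1*1 + 1 = 2.
  i=3: a_3=3, p_3 = 3*39 + 20 = 137, q_3 = 3*2 + 1 = 7.
  i=4: a_4=19, p_4 = 19*137 + 39 = 2642, q_4 = 19*7 + 2 = 135.
  i=5: a_5=3, p_5 = 3*2642 + 137 = 8063, q_5 = 3*135 + 7 = 412.
  i=6: a_6=1, p_6 = 1*8063 + 2642 = 10705, q_6 = 1*412 + 135 = 547.
  i=7: a_7=1, p_7 = 1*10705 + 8063 = 18768, q_7 = 1*547 + 412 = 959.
Check: 18768^2 - 383*959^2 = 352237824 - 352237823 = 1, so (x, y) = (18768, 959) solves the equation, and by the theorem it is the least positive solution.

(x, y) = (18768, 959)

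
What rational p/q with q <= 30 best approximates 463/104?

89/20

Expand x = 463/104 as a continued fraction with the Euclidean algorithm:
  463 = 4*104 + 47, so a_0 = 4.
  104 = 2*47 + 10, so a_1 = 2.
  47 = 4*10 + 7, so a_2 = 4.
  10 = 1*7 + 3, so a_3 = 1.
  7 = 2*3 + 1, so a_4 = 2.
  3 = 3*1 + 0, so a_5 = 3.
so x = [4; 2, 4, 1, 2, 3].
Convergents (p_i = a_i*p_{i-1} + p_{i-2}, q_i = a_i*q_{i-1} + q_{i-2} with p_{-2}=0, p_{-1}=1, q_{-2}=1, q_{-1}=0), until the denominator exceeds 30:
  i=0: a_0=4, p_0 = 4*1 + 0 = 4, q_0 = 4*0 + 1 = 1.
  i=1: a_1=2, p_1 = 2*4 + 1 = 9, q_1 = 2*1 + 0 = 2.
  i=2: a_2=4, p_2 = 4*9 + 4 = 40, q_2 = 4*2 + 1 = 9.
  i=3: a_3=1, p_3 = 1*40 + 9 = 49, q_3 = 1*9 + 2 = 11.
  i=4: a_4=2, p_4 = 2*49 + 40 = 138, q_4 = 2*11 + 9 = 31.
q_4 = 31 > 30, so the last convergent with denominator <= 30 is p_3/q_3 = 49/11.
The closest fraction with denominator <= 30 is either p_3/q_3 or the intermediate fraction (k*p_3 + p_2)/(k*q_3 + q_2) with the largest k >= 1 whose denominator stays <= 30; these approach x as k grows, and every other convergent or intermediate fraction in range is farther away.
Largest k: floor((30 - q_2)/q_3) = floor((30 - 9)/11) = 1.
That gives (1*49 + 40)/(1*11 + 9) = 89/20.
Compare the errors: |x - 49/11| = |463*11 - 49*104|/(104*11) = 3/1144, and |x - 89/20| = |463*20 - 89*104|/(104*20) = 4/2080.
Cross-multiplying, 4*1144 = 4576 < 6240 = 3*2080, so 4/2080 is smaller: the intermediate fraction 89/20 is closer to x than 49/11.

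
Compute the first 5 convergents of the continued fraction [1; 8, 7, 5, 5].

Using the convergent recurrence p_i = a_i*p_{i-1} + p_{i-2}, q_i = a_i*q_{i-1} + q_{i-2} with p_{-2}=0, p_{-1}=1, q_{-2}=1, q_{-1}=0:
  i=0: a_0=1, p_0 = 1*1 + 0 = 1, q_0 = 1*0 + 1 = 1.
  i=1: a_1=8, p_1 = 8*1 + 1 = 9, q_1 = 8*1 + 0 = 8.
  i=2: a_2=7, p_2 = 7*9 + 1 = 64, q_2 = 7*8 + 1 = 57.
  i=3: a_3=5, p_3 = 5*64 + 9 = 329, q_3 = 5*57 + 8 = 293.
  i=4: a_4=5, p_4 = 5*329 + 64 = 1709, q_4 = 5*293 + 57 = 1522.

1/1, 9/8, 64/57, 329/293, 1709/1522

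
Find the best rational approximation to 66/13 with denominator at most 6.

Expand x = 66/13 as a continued fraction with the Euclidean algorithm:
  66 = 5*13 + 1, so a_0 = 5.
  13 = 13*1 + 0, so a_1 = 13.
so x = [5; 13].
Convergents (p_i = a_i*p_{i-1} + p_{i-2}, q_i = a_i*q_{i-1} + q_{i-2} with p_{-2}=0, p_{-1}=1, q_{-2}=1, q_{-1}=0), until the denominator exceeds 6:
  i=0: a_0=5, p_0 = 5*1 + 0 = 5, q_0 = 5*0 + 1 = 1.
  i=1: a_1=13, p_1 = 13*5 + 1 = 66, q_1 = 13*1 + 0 = 13.
q_1 = 13 > 6, so the last convergent with denominator <= 6 is p_0/q_0 = 5/1.
The closest fraction with denominator <= 6 is either p_0/q_0 or the intermediate fraction (k*p_0 + p_{-1})/(k*q_0 + q_{-1}) with the largest k >= 1 whose denominator stays <= 6; these approach x as k grows, and every other convergent or intermediate fraction in range is farther away.
Largest k: floor((6 - q_{-1})/q_0) = floor((6 - 0)/1) = 6 (using the seeds p_{-1} = 1, q_{-1} = 0).
That gives (6*5 + 1)/(6*1 + 0) = 31/6.
Compare the errors: |x - 5/1| = |66*1 - 5*13|/(13*1) = 1/13, and |x - 31/6| = |66*6 - 31*13|/(13*6) = 7/78.
Cross-multiplying, 1*78 = 78 < 91 = 7*13, so 1/13 is smaller: the convergent 5/1 is closer to x than 31/6.

5/1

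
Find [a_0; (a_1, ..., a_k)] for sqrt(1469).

Write x_i = (sqrt(1469) + m_i)/d_i with (m_0, d_0) = (0, 1). a_0 = floor(sqrt(1469)) = 38, since 38^2 = 1444 <= 1469 < 1521 = 39^2.
Iterate m_{i+1} = d_i*a_i - m_i, d_{i+1} = (1469 - m_{i+1}^2)/d_i, a_{i+1} = floor((a_0 + m_{i+1})/d_{i+1}):
  m_1 = 1*38 - 0 = 38, d_1 = (1469 - 38^2)/1 = 25/1 = 25, a_1 = floor((38 + 38)/25) = 3.
  m_2 = 25*3 - 38 = 37, d_2 = (1469 - 37^2)/25 = 100/25 = 4, a_2 = floor((38 + 37)/4) = 18.
  m_3 = 4*18 - 37 = 35, d_3 = (1469 - 35^2)/4 = 244/4 = 61, a_3 = floor((38 + 35)/61) = 1.
  m_4 = 61*1 - 35 = 26, d_4 = (1469 - 26^2)/61 = 793/61 = 13, a_4 = floor((38 + 26)/13) = 4.
  m_5 = 13*4 - 26 = 26, d_5 = (1469 - 26^2)/13 = 793/13 = 61, a_5 = floor((38 + 26)/61) = 1.
  m_6 = 61*1 - 26 = 35, d_6 = (1469 - 35^2)/61 = 244/61 = 4, a_6 = floor((38 + 35)/4) = 18.
  m_7 = 4*18 - 35 = 37, d_7 = (1469 - 37^2)/4 = 100/4 = 25, a_7 = floor((38 + 37)/25) = 3.
  m_8 = 25*3 - 37 = 38, d_8 = (1469 - 38^2)/25 = 25/25 = 1, a_8 = floor((38 + 38)/1) = 76.
  m_9 = 1*76 - 38 = 38, d_9 = (1469 - 38^2)/1 = 25/1 = 25: (m_9, d_9) = (m_1, d_1) = (38, 25), so from here the quotients repeat a_1, ..., a_8; the period length is 8.
Hence the expansion of sqrt(1469) is a_0 = 38 followed by the repeating block 3, 18, 1, 4, 1, 18, 3, 76 (period 8).

[38; (3, 18, 1, 4, 1, 18, 3, 76)]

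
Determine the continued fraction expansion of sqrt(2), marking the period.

Write x_i = (sqrt(2) + m_i)/d_i with (m_0, d_0) = (0, 1). a_0 = floor(sqrt(2)) = 1, since 1^2 = 1 <= 2 < 4 = 2^2.
Iterate m_{i+1} = d_i*a_i - m_i, d_{i+1} = (2 - m_{i+1}^2)/d_i, a_{i+1} = floor((a_0 + m_{i+1})/d_{i+1}):
  m_1 = 1*1 - 0 = 1, d_1 = (2 - 1^2)/1 = 1/1 = 1, a_1 = floor((1 + 1)/1) = 2.
  m_2 = 1*2 - 1 = 1, d_2 = (2 - 1^2)/1 = 1/1 = 1: (m_2, d_2) = (m_1, d_1) = (1, 1), so from here the quotient a_1 repeats; the period length is 1.
Hence the expansion of sqrt(2) is a_0 = 1 followed by the repeating block 2 (period 1).

[1; (2)]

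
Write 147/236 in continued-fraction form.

[0; 1, 1, 1, 1, 1, 6, 1, 3]

Run the Euclidean algorithm on 147 and 236; the successive quotients are the partial quotients a_0, a_1, ... (each step inverts the fractional part left over by the previous one):
  147 = 0*236 + 147, so a_0 = 0.
  236 = 1*147 + 89, so a_1 = 1.
  147 = 1*89 + 58, so a_2 = 1.
  89 = 1*58 + 31, so a_3 = 1.
  58 = 1*31 + 27, so a_4 = 1.
  31 = 1*27 + 4, so a_5 = 1.
  27 = 6*4 + 3, so a_6 = 6.
  4 = 1*3 + 1, so a_7 = 1.
  3 = 3*1 + 0, so a_8 = 3.
The remainder reaches 0 after 9 divisions, so the expansion has 9 partial quotients, read off in order.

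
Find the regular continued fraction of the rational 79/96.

[0; 1, 4, 1, 1, 1, 5]

Run the Euclidean algorithm on 79 and 96; the successive quotients are the partial quotients a_0, a_1, ... (each step inverts the fractional part left over by the previous one):
  79 = 0*96 + 79, so a_0 = 0.
  96 = 1*79 + 17, so a_1 = 1.
  79 = 4*17 + 11, so a_2 = 4.
  17 = 1*11 + 6, so a_3 = 1.
  11 = 1*6 + 5, so a_4 = 1.
  6 = 1*5 + 1, so a_5 = 1.
  5 = 5*1 + 0, so a_6 = 5.
The remainder reaches 0 after 7 divisions, so the expansion has 7 partial quotients, read off in order.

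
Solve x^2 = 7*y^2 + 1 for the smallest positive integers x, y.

(x, y) = (8, 3)

First expand sqrt(7) as a continued fraction. With x_i = (sqrt(7) + m_i)/d_i and (m_0, d_0) = (0, 1): a_0 = floor(sqrt(7)) = 2, since 2^2 = 4 <= 7 < 9 = 3^2.
Iterate m_{i+1} = d_i*a_i - m_i, d_{i+1} = (7 - m_{i+1}^2)/d_i, a_{i+1} = floor((a_0 + m_{i+1})/d_{i+1}):
  m_1 = 1*2 - 0 = 2, d_1 = (7 - 2^2)/1 = 3/1 = 3, a_1 = floor((2 + 2)/3) = 1.
  m_2 = 3*1 - 2 = 1, d_2 = (7 - 1^2)/3 = 6/3 = 2, a_2 = floor((2 + 1)/2) = 1.
  m_3 = 2*1 - 1 = 1, d_3 = (7 - 1^2)/2 = 6/2 = 3, a_3 = floor((2 + 1)/3) = 1.
  m_4 = 3*1 - 1 = 2, d_4 = (7 - 2^2)/3 = 3/3 = 1, a_4 = floor((2 + 2)/1) = 4.
  m_5 = 1*4 - 2 = 2, d_5 = (7 - 2^2)/1 = 3/1 = 3: (m_5, d_5) = (m_1, d_1) = (2, 3), so from here the quotients repeat a_1, ..., a_4; the period length is 4.
So sqrt(7) = [2; (1, 1, 1, 4)] with period length k = 4.
k is even, so the fundamental solution of x^2 - 7y^2 = 1 is (p_{k-1}, q_{k-1}) = (p_3, q_3); compute convergents through index 3.
Convergents (p_i = a_i*p_{i-1} + p_{i-2}, q_i = a_i*q_{i-1} + q_{i-2} with p_{-2}=0, p_{-1}=1, q_{-2}=1, q_{-1}=0):
  i=0: a_0=2, p_0 = 2*1 + 0 = 2, q_0 = 2*0 + 1 = 1.
  i=1: a_1=1, p_1 = 1*2 + 1 = 3, q_1 = 1*1 + 0 = 1.
  i=2: a_2=1, p_2 = 1*3 + 2 = 5, q_2 = 1*1 + 1 = 2.
  i=3: a_3=1, p_3 = 1*5 + 3 = 8, q_3 = 1*2 + 1 = 3.
Check: 8^2 - 7*3^2 = 64 - 63 = 1, so (x, y) = (8, 3) solves the equation, and by the theorem it is the least positive solution.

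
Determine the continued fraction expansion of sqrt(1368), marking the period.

[36; (1, 72)]

Write x_i = (sqrt(1368) + m_i)/d_i with (m_0, d_0) = (0, 1). a_0 = floor(sqrt(1368)) = 36, since 36^2 = 1296 <= 1368 < 1369 = 37^2.
Iterate m_{i+1} = d_i*a_i - m_i, d_{i+1} = (1368 - m_{i+1}^2)/d_i, a_{i+1} = floor((a_0 + m_{i+1})/d_{i+1}):
  m_1 = 1*36 - 0 = 36, d_1 = (1368 - 36^2)/1 = 72/1 = 72, a_1 = floor((36 + 36)/72) = 1.
  m_2 = 72*1 - 36 = 36, d_2 = (1368 - 36^2)/72 = 72/72 = 1, a_2 = floor((36 + 36)/1) = 72.
  m_3 = 1*72 - 36 = 36, d_3 = (1368 - 36^2)/1 = 72/1 = 72: (m_3, d_3) = (m_1, d_1) = (36, 72), so from here the quotients repeat a_1, a_2; the period length is 2.
Hence the expansion of sqrt(1368) is a_0 = 36 followed by the repeating block 1, 72 (period 2).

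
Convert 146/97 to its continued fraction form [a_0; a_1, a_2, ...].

[1; 1, 1, 48]

Run the Euclidean algorithm on 146 and 97; the successive quotients are the partial quotients a_0, a_1, ... (each step inverts the fractional part left over by the previous one):
  146 = 1*97 + 49, so a_0 = 1.
  97 = 1*49 + 48, so a_1 = 1.
  49 = 1*48 + 1, so a_2 = 1.
  48 = 48*1 + 0, so a_3 = 48.
The remainder reaches 0 after 4 divisions, so the expansion has 4 partial quotients, read off in order.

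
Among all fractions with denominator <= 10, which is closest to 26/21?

Expand x = 26/21 as a continued fraction with the Euclidean algorithm:
  26 = 1*21 + 5, so a_0 = 1.
  21 = 4*5 + 1, so a_1 = 4.
  5 = 5*1 + 0, so a_2 = 5.
so x = [1; 4, 5].
Convergents (p_i = a_i*p_{i-1} + p_{i-2}, q_i = a_i*q_{i-1} + q_{i-2} with p_{-2}=0, p_{-1}=1, q_{-2}=1, q_{-1}=0), until the denominator exceeds 10:
  i=0: a_0=1, p_0 = 1*1 + 0 = 1, q_0 = 1*0 + 1 = 1.
  i=1: a_1=4, p_1 = 4*1 + 1 = 5, q_1 = 4*1 + 0 = 4.
  i=2: a_2=5, p_2 = 5*5 + 1 = 26, q_2 = 5*4 + 1 = 21.
q_2 = 21 > 10, so the last convergent with denominator <= 10 is p_1/q_1 = 5/4.
The closest fraction with denominator <= 10 is either p_1/q_1 or the intermediate fraction (k*p_1 + p_0)/(k*q_1 + q_0) with the largest k >= 1 whose denominator stays <= 10; these approach x as k grows, and every other convergent or intermediate fraction in range is farther away.
Largest k: floor((10 - q_0)/q_1) = floor((10 - 1)/4) = 2.
That gives (2*5 + 1)/(2*4 + 1) = 11/9.
Compare the errors: |x - 5/4| = |26*4 - 5*21|/(21*4) = 1/84, and |x - 11/9| = |26*9 - 11*21|/(21*9) = 3/189.
Cross-multiplying, 1*189 = 189 < 252 = 3*84, so 1/84 is smaller: the convergent 5/4 is closer to x than 11/9.

5/4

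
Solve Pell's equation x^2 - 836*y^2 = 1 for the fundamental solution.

First expand sqrt(836) as a continued fraction. With x_i = (sqrt(836) + m_i)/d_i and (m_0, d_0) = (0, 1): a_0 = floor(sqrt(836)) = 28, since 28^2 = 784 <= 836 < 841 = 29^2.
Iterate m_{i+1} = d_i*a_i - m_i, d_{i+1} = (836 - m_{i+1}^2)/d_i, a_{i+1} = floor((a_0 + m_{i+1})/d_{i+1}):
  m_1 = 1*28 - 0 = 28, d_1 = (836 - 28^2)/1 = 52/1 = 52, a_1 = floor((28 + 28)/52) = 1.
  m_2 = 52*1 - 28 = 24, d_2 = (836 - 24^2)/52 = 260/52 = 5, a_2 = floor((28 + 24)/5) = 10.
  m_3 = 5*10 - 24 = 26, d_3 = (836 - 26^2)/5 = 160/5 = 32, a_3 = floor((28 + 26)/32) = 1.
  m_4 = 32*1 - 26 = 6, d_4 = (836 - 6^2)/32 = 800/32 = 25, a_4 = floor((28 + 6)/25) = 1.
  m_5 = 25*1 - 6 = 19, d_5 = (836 - 19^2)/25 = 475/25 = 19, a_5 = floor((28 + 19)/19) = 2.
  m_6 = 19*2 - 19 = 19, d_6 = (836 - 19^2)/19 = 475/19 = 25, a_6 = floor((28 + 19)/25) = 1.
  m_7 = 25*1 - 19 = 6, d_7 = (836 - 6^2)/25 = 800/25 = 32, a_7 = floor((28 + 6)/32) = 1.
  m_8 = 32*1 - 6 = 26, d_8 = (836 - 26^2)/32 = 160/32 = 5, a_8 = floor((28 + 26)/5) = 10.
  m_9 = 5*10 - 26 = 24, d_9 = (836 - 24^2)/5 = 260/5 = 52, a_9 = floor((28 + 24)/52) = 1.
  m_10 = 52*1 - 24 = 28, d_10 = (836 - 28^2)/52 = 52/52 = 1, a_10 = floor((28 + 28)/1) = 56.
  m_11 = 1*56 - 28 = 28, d_11 = (836 - 28^2)/1 = 52/1 = 52: (m_11, d_11) = (m_1, d_1) = (28, 52), so from here the quotients repeat a_1, ..., a_10; the period length is 10.
So sqrt(836) = [28; (1, 10, 1, 1, 2, 1, 1, 10, 1, 56)] with period length k = 10.
k is even, so the fundamental solution of x^2 - 836y^2 = 1 is (p_{k-1}, q_{k-1}) = (p_9, q_9); compute convergents through index 9.
Convergents (p_i = a_i*p_{i-1} + p_{i-2}, q_i = a_i*q_{i-1} + q_{i-2} with p_{-2}=0, p_{-1}=1, q_{-2}=1, q_{-1}=0):
  i=0: a_0=28, p_0 = 28*1 + 0 = 28, q_0 = 28*0 + 1 = 1.
  i=1: a_1=1, p_1 = 1*28 + 1 = 29, q_1 = 1*1 + 0 = 1.
  i=2: a_2=10, p_2 = 10*29 + 28 = 318, q_2 = 10*1 + 1 = 11.
  i=3: a_3=1, p_3 = 1*318 + 29 = 347, q_3 = 1*11 + 1 = 12.
  i=4: a_4=1, p_4 = 1*347 + 318 = 665, q_4 = 1*12 + 11 = 23.
  i=5: a_5=2, p_5 = 2*665 + 347 = 1677, q_5 = 2*23 + 12 = 58.
  i=6: a_6=1, p_6 = 1*1677 + 665 = 2342, q_6 = 1*58 + 23 = 81.
  i=7: a_7=1, p_7 = 1*2342 + 1677 = 4019, q_7 = 1*81 + 58 = 139.
  i=8: a_8=10, p_8 = 10*4019 + 2342 = 42532, q_8 = 10*139 + 81 = 1471.
  i=9: a_9=1, p_9 = 1*42532 + 4019 = 46551, q_9 = 1*1471 + 139 = 1610.
Check: 46551^2 - 836*1610^2 = 2166995601 - 2166995600 = 1, so (x, y) = (46551, 1610) solves the equation, and by the theorem it is the least positive solution.

(x, y) = (46551, 1610)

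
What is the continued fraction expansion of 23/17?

[1; 2, 1, 5]

Run the Euclidean algorithm on 23 and 17; the successive quotients are the partial quotients a_0, a_1, ... (each step inverts the fractional part left over by the previous one):
  23 = 1*17 + 6, so a_0 = 1.
  17 = 2*6 + 5, so a_1 = 2.
  6 = 1*5 + 1, so a_2 = 1.
  5 = 5*1 + 0, so a_3 = 5.
The remainder reaches 0 after 4 divisions, so the expansion has 4 partial quotients, read off in order.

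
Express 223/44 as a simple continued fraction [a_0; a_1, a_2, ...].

Run the Euclidean algorithm on 223 and 44; the successive quotients are the partial quotients a_0, a_1, ... (each step inverts the fractional part left over by the previous one):
  223 = 5*44 + 3, so a_0 = 5.
  44 = 14*3 + 2, so a_1 = 14.
  3 = 1*2 + 1, so a_2 = 1.
  2 = 2*1 + 0, so a_3 = 2.
The remainder reaches 0 after 4 divisions, so the expansion has 4 partial quotients, read off in order.

[5; 14, 1, 2]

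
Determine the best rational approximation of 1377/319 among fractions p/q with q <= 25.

Expand x = 1377/319 as a continued fraction with the Euclidean algorithm:
  1377 = 4*319 + 101, so a_0 = 4.
  319 = 3*101 + 16, so a_1 = 3.
  101 = 6*16 + 5, so a_2 = 6.
  16 = 3*5 + 1, so a_3 = 3.
  5 = 5*1 + 0, so a_4 = 5.
so x = [4; 3, 6, 3, 5].
Convergents (p_i = a_i*p_{i-1} + p_{i-2}, q_i = a_i*q_{i-1} + q_{i-2} with p_{-2}=0, p_{-1}=1, q_{-2}=1, q_{-1}=0), until the denominator exceeds 25:
  i=0: a_0=4, p_0 = 4*1 + 0 = 4, q_0 = 4*0 + 1 = 1.
  i=1: a_1=3, p_1 = 3*4 + 1 = 13, q_1 = 3*1 + 0 = 3.
  i=2: a_2=6, p_2 = 6*13 + 4 = 82, q_2 = 6*3 + 1 = 19.
  i=3: a_3=3, p_3 = 3*82 + 13 = 259, q_3 = 3*19 + 3 = 60.
q_3 = 60 > 25, so the last convergent with denominator <= 25 is p_2/q_2 = 82/19.
The closest fraction with denominator <= 25 is either p_2/q_2 or the intermediate fraction (k*p_2 + p_1)/(k*q_2 + q_1) with the largest k >= 1 whose denominator stays <= 25; these approach x as k grows, and every other convergent or intermediate fraction in range is farther away.
Largest k: floor((25 - q_1)/q_2) = floor((25 - 3)/19) = 1.
That gives (1*82 + 13)/(1*19 + 3) = 95/22.
Compare the errors: |x - 82/19| = |1377*19 - 82*319|/(319*19) = 5/6061, and |x - 95/22| = |1377*22 - 95*319|/(319*22) = 11/7018.
Cross-multiplying, 5*7018 = 35090 < 66671 = 11*6061, so 5/6061 is smaller: the convergent 82/19 is closer to x than 95/22.

82/19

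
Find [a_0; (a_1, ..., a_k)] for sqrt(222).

[14; (1, 8, 1, 28)]

Write x_i = (sqrt(222) + m_i)/d_i with (m_0, d_0) = (0, 1). a_0 = floor(sqrt(222)) = 14, since 14^2 = 196 <= 222 < 225 = 15^2.
Iterate m_{i+1} = d_i*a_i - m_i, d_{i+1} = (222 - m_{i+1}^2)/d_i, a_{i+1} = floor((a_0 + m_{i+1})/d_{i+1}):
  m_1 = 1*14 - 0 = 14, d_1 = (222 - 14^2)/1 = 26/1 = 26, a_1 = floor((14 + 14)/26) = 1.
  m_2 = 26*1 - 14 = 12, d_2 = (222 - 12^2)/26 = 78/26 = 3, a_2 = floor((14 + 12)/3) = 8.
  m_3 = 3*8 - 12 = 12, d_3 = (222 - 12^2)/3 = 78/3 = 26, a_3 = floor((14 + 12)/26) = 1.
  m_4 = 26*1 - 12 = 14, d_4 = (222 - 14^2)/26 = 26/26 = 1, a_4 = floor((14 + 14)/1) = 28.
  m_5 = 1*28 - 14 = 14, d_5 = (222 - 14^2)/1 = 26/1 = 26: (m_5, d_5) = (m_1, d_1) = (14, 26), so from here the quotients repeat a_1, ..., a_4; the period length is 4.
Hence the expansion of sqrt(222) is a_0 = 14 followed by the repeating block 1, 8, 1, 28 (period 4).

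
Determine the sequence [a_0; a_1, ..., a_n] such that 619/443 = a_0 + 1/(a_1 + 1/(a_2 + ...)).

Run the Euclidean algorithm on 619 and 443; the successive quotients are the partial quotients a_0, a_1, ... (each step inverts the fractional part left over by the previous one):
  619 = 1*443 + 176, so a_0 = 1.
  443 = 2*176 + 91, so a_1 = 2.
  176 = 1*91 + 85, so a_2 = 1.
  91 = 1*85 + 6, so a_3 = 1.
  85 = 14*6 + 1, so a_4 = 14.
  6 = 6*1 + 0, so a_5 = 6.
The remainder reaches 0 after 6 divisions, so the expansion has 6 partial quotients, read off in order.

[1; 2, 1, 1, 14, 6]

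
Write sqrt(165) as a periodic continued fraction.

Write x_i = (sqrt(165) + m_i)/d_i with (m_0, d_0) = (0, 1). a_0 = floor(sqrt(165)) = 12, since 12^2 = 144 <= 165 < 169 = 13^2.
Iterate m_{i+1} = d_i*a_i - m_i, d_{i+1} = (165 - m_{i+1}^2)/d_i, a_{i+1} = floor((a_0 + m_{i+1})/d_{i+1}):
  m_1 = 1*12 - 0 = 12, d_1 = (165 - 12^2)/1 = 21/1 = 21, a_1 = floor((12 + 12)/21) = 1.
  m_2 = 21*1 - 12 = 9, d_2 = (165 - 9^2)/21 = 84/21 = 4, a_2 = floor((12 + 9)/4) = 5.
  m_3 = 4*5 - 9 = 11, d_3 = (165 - 11^2)/4 = 44/4 = 11, a_3 = floor((12 + 11)/11) = 2.
  m_4 = 11*2 - 11 = 11, d_4 = (165 - 11^2)/11 = 44/11 = 4, a_4 = floor((12 + 11)/4) = 5.
  m_5 = 4*5 - 11 = 9, d_5 = (165 - 9^2)/4 = 84/4 = 21, a_5 = floor((12 + 9)/21) = 1.
  m_6 = 21*1 - 9 = 12, d_6 = (165 - 12^2)/21 = 21/21 = 1, a_6 = floor((12 + 12)/1) = 24.
  m_7 = 1*24 - 12 = 12, d_7 = (165 - 12^2)/1 = 21/1 = 21: (m_7, d_7) = (m_1, d_1) = (12, 21), so from here the quotients repeat a_1, ..., a_6; the period length is 6.
Hence the expansion of sqrt(165) is a_0 = 12 followed by the repeating block 1, 5, 2, 5, 1, 24 (period 6).

[12; (1, 5, 2, 5, 1, 24)]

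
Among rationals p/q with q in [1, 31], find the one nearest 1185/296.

Expand x = 1185/296 as a continued fraction with the Euclidean algorithm:
  1185 = 4*296 + 1, so a_0 = 4.
  296 = 296*1 + 0, so a_1 = 296.
so x = [4; 296].
Convergents (p_i = a_i*p_{i-1} + p_{i-2}, q_i = a_i*q_{i-1} + q_{i-2} with p_{-2}=0, p_{-1}=1, q_{-2}=1, q_{-1}=0), until the denominator exceeds 31:
  i=0: a_0=4, p_0 = 4*1 + 0 = 4, q_0 = 4*0 + 1 = 1.
  i=1: a_1=296, p_1 = 296*4 + 1 = 1185, q_1 = 296*1 + 0 = 296.
q_1 = 296 > 31, so the last convergent with denominator <= 31 is p_0/q_0 = 4/1.
The closest fraction with denominator <= 31 is either p_0/q_0 or the intermediate fraction (k*p_0 + p_{-1})/(k*q_0 + q_{-1}) with the largest k >= 1 whose denominator stays <= 31; these approach x as k grows, and every other convergent or intermediate fraction in range is farther away.
Largest k: floor((31 - q_{-1})/q_0) = floor((31 - 0)/1) = 31 (using the seeds p_{-1} = 1, q_{-1} = 0).
That gives (31*4 + 1)/(31*1 + 0) = 125/31.
Compare the errors: |x - 4/1| = |1185*1 - 4*296|/(296*1) = 1/296, and |x - 125/31| = |1185*31 - 125*296|/(296*31) = 265/9176.
Cross-multiplying, 1*9176 = 9176 < 78440 = 265*296, so 1/296 is smaller: the convergent 4/1 is closer to x than 125/31.

4/1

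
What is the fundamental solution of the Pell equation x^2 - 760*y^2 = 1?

First expand sqrt(760) as a continued fraction. With x_i = (sqrt(760) + m_i)/d_i and (m_0, d_0) = (0, 1): a_0 = floor(sqrt(760)) = 27, since 27^2 = 729 <= 760 < 784 = 28^2.
Iterate m_{i+1} = d_i*a_i - m_i, d_{i+1} = (760 - m_{i+1}^2)/d_i, a_{i+1} = floor((a_0 + m_{i+1})/d_{i+1}):
  m_1 = 1*27 - 0 = 27, d_1 = (760 - 27^2)/1 = 31/1 = 31, a_1 = floor((27 + 27)/31) = 1.
  m_2 = 31*1 - 27 = 4, d_2 = (760 - 4^2)/31 = 744/31 = 24, a_2 = floor((27 + 4)/24) = 1.
  m_3 = 24*1 - 4 = 20, d_3 = (760 - 20^2)/24 = 360/24 = 15, a_3 = floor((27 + 20)/15) = 3.
  m_4 = 15*3 - 20 = 25, d_4 = (760 - 25^2)/15 = 135/15 = 9, a_4 = floor((27 + 25)/9) = 5.
  m_5 = 9*5 - 25 = 20, d_5 = (760 - 20^2)/9 = 360/9 = 40, a_5 = floor((27 + 20)/40) = 1.
  m_6 = 40*1 - 20 = 20, d_6 = (760 - 20^2)/40 = 360/40 = 9, a_6 = floor((27 + 20)/9) = 5.
  m_7 = 9*5 - 20 = 25, d_7 = (760 - 25^2)/9 = 135/9 = 15, a_7 = floor((27 + 25)/15) = 3.
  m_8 = 15*3 - 25 = 20, d_8 = (760 - 20^2)/15 = 360/15 = 24, a_8 = floor((27 + 20)/24) = 1.
  m_9 = 24*1 - 20 = 4, d_9 = (760 - 4^2)/24 = 744/24 = 31, a_9 = floor((27 + 4)/31) = 1.
  m_10 = 31*1 - 4 = 27, d_10 = (760 - 27^2)/31 = 31/31 = 1, a_10 = floor((27 + 27)/1) = 54.
  m_11 = 1*54 - 27 = 27, d_11 = (760 - 27^2)/1 = 31/1 = 31: (m_11, d_11) = (m_1, d_1) = (27, 31), so from here the quotients repeat a_1, ..., a_10; the period length is 10.
So sqrt(760) = [27; (1, 1, 3, 5, 1, 5, 3, 1, 1, 54)] with period length k = 10.
k is even, so the fundamental solution of x^2 - 760y^2 = 1 is (p_{k-1}, q_{k-1}) = (p_9, q_9); compute convergents through index 9.
Convergents (p_i = a_i*p_{i-1} + p_{i-2}, q_i = a_i*q_{i-1} + q_{i-2} with p_{-2}=0, p_{-1}=1, q_{-2}=1, q_{-1}=0):
  i=0: a_0=27, p_0 = 27*1 + 0 = 27, q_0 = 27*0 + 1 = 1.
  i=1: a_1=1, p_1 = 1*27 + 1 = 28, q_1 = 1*1 + 0 = 1.
  i=2: a_2=1, p_2 = 1*28 + 27 = 55, q_2 = 1*1 + 1 = 2.
  i=3: a_3=3, p_3 = 3*55 + 28 = 193, q_3 = 3*2 + 1 = 7.
  i=4: a_4=5, p_4 = 5*193 + 55 = 1020, q_4 = 5*7 + 2 = 37.
  i=5: a_5=1, p_5 = 1*1020 + 193 = 1213, q_5 = 1*37 + 7 = 44.
  i=6: a_6=5, p_6 = 5*1213 + 1020 = 7085, q_6 = 5*44 + 37 = 257.
  i=7: a_7=3, p_7 = 3*7085 + 1213 = 22468, q_7 = 3*257 + 44 = 815.
  i=8: a_8=1, p_8 = 1*22468 + 7085 = 29553, q_8 = 1*815 + 257 = 1072.
  i=9: a_9=1, p_9 = 1*29553 + 22468 = 52021, q_9 = 1*1072 + 815 = 1887.
Check: 52021^2 - 760*1887^2 = 2706184441 - 2706184440 = 1, so (x, y) = (52021, 1887) solves the equation, and by the theorem it is the least positive solution.

(x, y) = (52021, 1887)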